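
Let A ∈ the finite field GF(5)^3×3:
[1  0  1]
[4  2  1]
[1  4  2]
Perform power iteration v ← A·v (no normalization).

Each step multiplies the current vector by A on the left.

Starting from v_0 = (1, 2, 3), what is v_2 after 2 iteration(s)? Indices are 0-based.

v_2 = (4, 3, 3)

v_0 = (1, 2, 3).
v_1 = A·v_0 = (4, 1, 0).
v_2 = A·v_1 = (4, 3, 3).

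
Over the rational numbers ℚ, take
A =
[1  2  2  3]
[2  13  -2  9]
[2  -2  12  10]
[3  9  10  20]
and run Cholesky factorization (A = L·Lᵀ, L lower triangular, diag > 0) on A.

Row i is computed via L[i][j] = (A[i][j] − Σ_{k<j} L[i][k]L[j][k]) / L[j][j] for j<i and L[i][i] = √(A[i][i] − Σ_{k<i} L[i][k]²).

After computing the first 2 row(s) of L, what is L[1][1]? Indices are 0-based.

Step 1: L[0][0] = √(1) = 1.
  L[1][0] = (2) / L[0][0] = 2.
Step 2: L[1][1] = √(9) = 3.

L[1][1] = 3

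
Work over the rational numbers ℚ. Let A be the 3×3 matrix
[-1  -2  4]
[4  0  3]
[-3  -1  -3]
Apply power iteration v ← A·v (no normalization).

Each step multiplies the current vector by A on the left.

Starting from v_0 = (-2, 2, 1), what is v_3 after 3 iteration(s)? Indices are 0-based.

v_0 = (-2, 2, 1).
v_1 = A·v_0 = (2, -5, 1).
v_2 = A·v_1 = (12, 11, -4).
v_3 = A·v_2 = (-50, 36, -35).

v_3 = (-50, 36, -35)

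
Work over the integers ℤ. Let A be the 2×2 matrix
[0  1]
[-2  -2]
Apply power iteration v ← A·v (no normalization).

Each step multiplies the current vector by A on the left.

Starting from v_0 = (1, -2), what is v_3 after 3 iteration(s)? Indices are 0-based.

v_3 = (0, -4)

v_0 = (1, -2).
v_1 = A·v_0 = (-2, 2).
v_2 = A·v_1 = (2, 0).
v_3 = A·v_2 = (0, -4).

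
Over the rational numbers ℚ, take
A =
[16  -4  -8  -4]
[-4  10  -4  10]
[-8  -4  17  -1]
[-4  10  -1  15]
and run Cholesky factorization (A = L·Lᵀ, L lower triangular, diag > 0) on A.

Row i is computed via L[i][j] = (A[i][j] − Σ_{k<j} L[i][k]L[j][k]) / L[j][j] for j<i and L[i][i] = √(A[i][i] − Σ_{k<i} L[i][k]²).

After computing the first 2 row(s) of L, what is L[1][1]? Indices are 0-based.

L[1][1] = 3

Step 1: L[0][0] = √(16) = 4.
  L[1][0] = (-4) / L[0][0] = -1.
Step 2: L[1][1] = √(9) = 3.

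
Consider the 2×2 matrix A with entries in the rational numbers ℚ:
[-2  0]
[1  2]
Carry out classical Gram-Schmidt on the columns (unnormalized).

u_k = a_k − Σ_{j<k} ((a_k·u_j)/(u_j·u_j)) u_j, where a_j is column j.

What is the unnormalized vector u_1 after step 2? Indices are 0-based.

Step 1: u_0 = a_0 = (-2, 1).
Step 2: u_1 = a_1 − (2/5)·u_0 = (4/5, 8/5).

u_1 = (4/5, 8/5)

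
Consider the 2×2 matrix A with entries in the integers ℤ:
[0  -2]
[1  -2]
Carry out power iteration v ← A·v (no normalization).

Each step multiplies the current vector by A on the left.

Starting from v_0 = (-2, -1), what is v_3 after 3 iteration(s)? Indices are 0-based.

v_3 = (-4, -4)

v_0 = (-2, -1).
v_1 = A·v_0 = (2, 0).
v_2 = A·v_1 = (0, 2).
v_3 = A·v_2 = (-4, -4).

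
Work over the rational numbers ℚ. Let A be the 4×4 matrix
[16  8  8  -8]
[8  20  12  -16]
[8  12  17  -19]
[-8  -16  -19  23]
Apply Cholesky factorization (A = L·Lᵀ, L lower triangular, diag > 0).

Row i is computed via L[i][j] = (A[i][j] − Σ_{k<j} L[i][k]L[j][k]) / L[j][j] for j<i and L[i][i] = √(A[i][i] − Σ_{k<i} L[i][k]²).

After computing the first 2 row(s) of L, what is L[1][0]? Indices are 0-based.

Step 1: L[0][0] = √(16) = 4.
  L[1][0] = (8) / L[0][0] = 2.
Step 2: L[1][1] = √(16) = 4.

L[1][0] = 2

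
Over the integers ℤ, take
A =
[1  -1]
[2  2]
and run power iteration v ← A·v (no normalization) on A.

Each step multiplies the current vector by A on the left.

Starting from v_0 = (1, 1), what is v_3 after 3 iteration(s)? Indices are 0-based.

v_3 = (-12, 8)

v_0 = (1, 1).
v_1 = A·v_0 = (0, 4).
v_2 = A·v_1 = (-4, 8).
v_3 = A·v_2 = (-12, 8).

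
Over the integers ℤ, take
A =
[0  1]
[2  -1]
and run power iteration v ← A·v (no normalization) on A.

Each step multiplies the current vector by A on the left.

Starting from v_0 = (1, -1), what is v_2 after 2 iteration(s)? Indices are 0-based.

v_2 = (3, -5)

v_0 = (1, -1).
v_1 = A·v_0 = (-1, 3).
v_2 = A·v_1 = (3, -5).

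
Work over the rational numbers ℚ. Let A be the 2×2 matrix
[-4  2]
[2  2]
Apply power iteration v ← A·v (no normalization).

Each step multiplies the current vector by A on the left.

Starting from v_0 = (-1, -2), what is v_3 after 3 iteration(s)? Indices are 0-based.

v_3 = (24, -48)

v_0 = (-1, -2).
v_1 = A·v_0 = (0, -6).
v_2 = A·v_1 = (-12, -12).
v_3 = A·v_2 = (24, -48).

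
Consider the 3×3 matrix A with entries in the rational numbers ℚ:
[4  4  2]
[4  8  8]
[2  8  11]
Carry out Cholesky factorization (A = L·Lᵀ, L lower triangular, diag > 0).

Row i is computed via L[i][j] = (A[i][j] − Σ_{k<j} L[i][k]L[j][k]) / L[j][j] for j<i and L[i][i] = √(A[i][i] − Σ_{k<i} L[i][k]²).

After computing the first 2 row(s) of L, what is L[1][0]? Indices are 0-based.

L[1][0] = 2

Step 1: L[0][0] = √(4) = 2.
  L[1][0] = (4) / L[0][0] = 2.
Step 2: L[1][1] = √(4) = 2.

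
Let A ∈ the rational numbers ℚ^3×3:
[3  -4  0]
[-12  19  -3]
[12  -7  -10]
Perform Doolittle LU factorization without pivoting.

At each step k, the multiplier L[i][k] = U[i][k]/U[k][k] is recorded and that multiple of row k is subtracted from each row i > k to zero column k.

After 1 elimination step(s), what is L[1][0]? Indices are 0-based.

L[1][0] = -4

[col 0] pivot 3
  R1 -= -4*R0 → (0, 3, -3)  (L[1][0] := -4)
  R2 -= 4*R0 → (0, 9, -10)  (L[2][0] := 4)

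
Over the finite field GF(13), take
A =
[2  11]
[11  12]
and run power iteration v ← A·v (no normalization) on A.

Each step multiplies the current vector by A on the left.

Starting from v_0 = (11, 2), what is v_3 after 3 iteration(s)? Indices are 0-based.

v_0 = (11, 2).
v_1 = A·v_0 = (5, 2).
v_2 = A·v_1 = (6, 1).
v_3 = A·v_2 = (10, 0).

v_3 = (10, 0)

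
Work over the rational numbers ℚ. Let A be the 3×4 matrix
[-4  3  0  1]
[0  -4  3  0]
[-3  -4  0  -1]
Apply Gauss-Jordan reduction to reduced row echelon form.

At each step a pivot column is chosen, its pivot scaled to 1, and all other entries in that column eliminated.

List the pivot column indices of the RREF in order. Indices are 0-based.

pivot columns: 0, 1, 2

step 1: normalize row 0 (÷-4) = (1, -3/4, 0, -1/4)
  row 2: subtract -3×row0 = (0, -25/4, 0, -7/4)
step 2: normalize row 1 (÷-4) = (0, 1, -3/4, 0)
  row 0: subtract -3/4×row1 = (1, 0, -9/16, -1/4)
  row 2: subtract -25/4×row1 = (0, 0, -75/16, -7/4)
step 3: normalize row 2 (÷-75/16) = (0, 0, 1, 28/75)
  row 0: subtract -9/16×row2 = (1, 0, 0, -1/25)
  row 1: subtract -3/4×row2 = (0, 1, 0, 7/25)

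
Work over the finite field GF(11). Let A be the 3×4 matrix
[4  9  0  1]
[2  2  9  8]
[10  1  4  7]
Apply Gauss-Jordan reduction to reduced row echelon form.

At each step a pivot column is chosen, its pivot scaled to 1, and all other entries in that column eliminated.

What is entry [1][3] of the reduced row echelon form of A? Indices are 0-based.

M[1][3] = 3

pivot(0,0)=4: scale R0 → (1, 5, 0, 3)
  clear (1,0): R1 −= (2)R0 → (0, 3, 9, 2)
  clear (2,0): R2 −= (10)R0 → (0, 6, 4, 10)
pivot(1,1)=3: scale R1 → (0, 1, 3, 8)
  clear (0,1): R0 −= (5)R1 → (1, 0, 7, 7)
  clear (2,1): R2 −= (6)R1 → (0, 0, 8, 6)
pivot(2,2)=8: scale R2 → (0, 0, 1, 9)
  clear (0,2): R0 −= (7)R2 → (1, 0, 0, 10)
  clear (1,2): R1 −= (3)R2 → (0, 1, 0, 3)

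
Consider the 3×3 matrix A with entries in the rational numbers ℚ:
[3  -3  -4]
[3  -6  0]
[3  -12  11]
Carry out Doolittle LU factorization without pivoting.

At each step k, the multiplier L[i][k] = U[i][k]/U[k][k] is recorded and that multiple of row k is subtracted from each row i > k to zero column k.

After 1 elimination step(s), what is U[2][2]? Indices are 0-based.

[col 0] pivot 3
  R1 -= 1*R0 → (0, -3, 4)  (L[1][0] := 1)
  R2 -= 1*R0 → (0, -9, 15)  (L[2][0] := 1)

U[2][2] = 15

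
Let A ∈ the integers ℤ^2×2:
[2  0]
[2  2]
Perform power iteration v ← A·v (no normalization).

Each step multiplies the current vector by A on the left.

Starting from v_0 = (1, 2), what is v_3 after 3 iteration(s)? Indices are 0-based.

v_0 = (1, 2).
v_1 = A·v_0 = (2, 6).
v_2 = A·v_1 = (4, 16).
v_3 = A·v_2 = (8, 40).

v_3 = (8, 40)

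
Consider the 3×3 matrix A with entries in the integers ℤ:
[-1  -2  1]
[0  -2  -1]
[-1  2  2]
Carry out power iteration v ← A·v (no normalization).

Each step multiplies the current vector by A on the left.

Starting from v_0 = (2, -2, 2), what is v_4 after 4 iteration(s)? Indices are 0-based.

v_4 = (-28, -14, 2)

v_0 = (2, -2, 2).
v_1 = A·v_0 = (4, 2, -2).
v_2 = A·v_1 = (-10, -2, -4).
v_3 = A·v_2 = (10, 8, -2).
v_4 = A·v_3 = (-28, -14, 2).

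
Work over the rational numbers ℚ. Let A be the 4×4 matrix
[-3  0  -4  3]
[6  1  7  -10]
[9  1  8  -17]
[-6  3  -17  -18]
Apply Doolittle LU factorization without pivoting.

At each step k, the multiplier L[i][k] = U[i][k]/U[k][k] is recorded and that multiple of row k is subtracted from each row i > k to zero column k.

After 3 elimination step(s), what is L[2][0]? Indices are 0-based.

L[2][0] = -3

k=0: U[0][0]=-3
  eliminate (1,0): mult=-2, new row 1: (0, 1, -1, -4); set L[1][0]=-2
  eliminate (2,0): mult=-3, new row 2: (0, 1, -4, -8); set L[2][0]=-3
  eliminate (3,0): mult=2, new row 3: (0, 3, -9, -24); set L[3][0]=2
k=1: U[1][1]=1
  eliminate (2,1): mult=1, new row 2: (0, 0, -3, -4); set L[2][1]=1
  eliminate (3,1): mult=3, new row 3: (0, 0, -6, -12); set L[3][1]=3
k=2: U[2][2]=-3
  eliminate (3,2): mult=2, new row 3: (0, 0, 0, -4); set L[3][2]=2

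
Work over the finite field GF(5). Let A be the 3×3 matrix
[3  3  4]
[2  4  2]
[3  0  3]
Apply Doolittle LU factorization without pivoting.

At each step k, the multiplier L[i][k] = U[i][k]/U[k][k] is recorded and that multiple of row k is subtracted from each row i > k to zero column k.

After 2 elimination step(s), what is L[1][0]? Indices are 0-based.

L[1][0] = 4

k=0: U[0][0]=3
  eliminate (1,0): mult=4, new row 1: (0, 2, 1); set L[1][0]=4
  eliminate (2,0): mult=1, new row 2: (0, 2, 4); set L[2][0]=1
k=1: U[1][1]=2
  eliminate (2,1): mult=1, new row 2: (0, 0, 3); set L[2][1]=1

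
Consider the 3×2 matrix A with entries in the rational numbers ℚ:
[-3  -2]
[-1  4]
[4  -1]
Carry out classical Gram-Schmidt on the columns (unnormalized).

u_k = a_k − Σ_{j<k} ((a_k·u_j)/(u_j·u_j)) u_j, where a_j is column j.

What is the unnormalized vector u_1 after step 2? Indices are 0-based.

Step 1: u_0 = a_0 = (-3, -1, 4).
Step 2: u_1 = a_1 − (-1/13)·u_0 = (-29/13, 51/13, -9/13).

u_1 = (-29/13, 51/13, -9/13)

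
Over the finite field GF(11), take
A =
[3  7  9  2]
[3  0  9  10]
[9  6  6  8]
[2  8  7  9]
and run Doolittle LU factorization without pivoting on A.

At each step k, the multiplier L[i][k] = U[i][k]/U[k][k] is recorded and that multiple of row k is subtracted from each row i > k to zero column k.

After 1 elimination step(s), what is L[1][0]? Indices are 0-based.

Step 1: pivot at (0,0) is 3.
  row1 ← row1 − (1)·row0  ⇒  L[1][0]=1, U row1=(0, 4, 0, 8)
  row2 ← row2 − (3)·row0  ⇒  L[2][0]=3, U row2=(0, 7, 1, 2)
  row3 ← row3 − (8)·row0  ⇒  L[3][0]=8, U row3=(0, 7, 1, 4)

L[1][0] = 1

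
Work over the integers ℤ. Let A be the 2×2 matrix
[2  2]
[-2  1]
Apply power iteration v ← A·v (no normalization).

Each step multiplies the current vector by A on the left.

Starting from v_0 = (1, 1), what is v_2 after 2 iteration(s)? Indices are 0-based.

v_2 = (6, -9)

v_0 = (1, 1).
v_1 = A·v_0 = (4, -1).
v_2 = A·v_1 = (6, -9).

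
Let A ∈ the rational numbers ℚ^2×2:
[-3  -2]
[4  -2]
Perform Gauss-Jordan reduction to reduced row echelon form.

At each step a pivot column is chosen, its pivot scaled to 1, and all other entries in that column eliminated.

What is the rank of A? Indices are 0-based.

step 1: normalize row 0 (÷-3) = (1, 2/3)
  row 1: subtract 4×row0 = (0, -14/3)
step 2: normalize row 1 (÷-14/3) = (0, 1)
  row 0: subtract 2/3×row1 = (1, 0)

rank = 2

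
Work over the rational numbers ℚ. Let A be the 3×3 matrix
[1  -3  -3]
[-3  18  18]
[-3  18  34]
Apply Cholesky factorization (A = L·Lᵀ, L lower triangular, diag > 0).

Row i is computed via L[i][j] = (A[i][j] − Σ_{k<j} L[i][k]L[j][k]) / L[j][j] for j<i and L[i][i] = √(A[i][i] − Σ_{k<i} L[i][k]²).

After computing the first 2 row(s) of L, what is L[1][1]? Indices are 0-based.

L[1][1] = 3

Step 1: L[0][0] = √(1) = 1.
  L[1][0] = (-3) / L[0][0] = -3.
Step 2: L[1][1] = √(9) = 3.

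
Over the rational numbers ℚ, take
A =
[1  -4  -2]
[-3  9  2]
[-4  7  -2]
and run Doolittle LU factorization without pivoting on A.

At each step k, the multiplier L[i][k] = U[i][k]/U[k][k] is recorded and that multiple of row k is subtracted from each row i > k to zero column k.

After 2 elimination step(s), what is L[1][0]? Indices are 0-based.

k=0: U[0][0]=1
  eliminate (1,0): mult=-3, new row 1: (0, -3, -4); set L[1][0]=-3
  eliminate (2,0): mult=-4, new row 2: (0, -9, -10); set L[2][0]=-4
k=1: U[1][1]=-3
  eliminate (2,1): mult=3, new row 2: (0, 0, 2); set L[2][1]=3

L[1][0] = -3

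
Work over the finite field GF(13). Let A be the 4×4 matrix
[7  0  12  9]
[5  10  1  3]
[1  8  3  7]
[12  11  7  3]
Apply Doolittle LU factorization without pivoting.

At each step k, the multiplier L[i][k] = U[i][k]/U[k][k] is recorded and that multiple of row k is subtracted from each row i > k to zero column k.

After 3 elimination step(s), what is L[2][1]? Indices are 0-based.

Step 1: pivot at (0,0) is 7.
  row1 ← row1 − (10)·row0  ⇒  L[1][0]=10, U row1=(0, 10, 11, 4)
  row2 ← row2 − (2)·row0  ⇒  L[2][0]=2, U row2=(0, 8, 5, 2)
  row3 ← row3 − (11)·row0  ⇒  L[3][0]=11, U row3=(0, 11, 5, 8)
Step 2: pivot at (1,1) is 10.
  row2 ← row2 − (6)·row1  ⇒  L[2][1]=6, U row2=(0, 0, 4, 4)
  row3 ← row3 − (5)·row1  ⇒  L[3][1]=5, U row3=(0, 0, 2, 1)
Step 3: pivot at (2,2) is 4.
  row3 ← row3 − (7)·row2  ⇒  L[3][2]=7, U row3=(0, 0, 0, 12)

L[2][1] = 6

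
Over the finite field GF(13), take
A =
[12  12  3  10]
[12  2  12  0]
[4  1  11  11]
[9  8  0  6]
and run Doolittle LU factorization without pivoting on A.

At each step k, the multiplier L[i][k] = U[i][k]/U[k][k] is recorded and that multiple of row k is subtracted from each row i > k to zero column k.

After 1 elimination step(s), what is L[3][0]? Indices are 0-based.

Step 1: pivot at (0,0) is 12.
  row1 ← row1 − (1)·row0  ⇒  L[1][0]=1, U row1=(0, 3, 9, 3)
  row2 ← row2 − (9)·row0  ⇒  L[2][0]=9, U row2=(0, 10, 10, 12)
  row3 ← row3 − (4)·row0  ⇒  L[3][0]=4, U row3=(0, 12, 1, 5)

L[3][0] = 4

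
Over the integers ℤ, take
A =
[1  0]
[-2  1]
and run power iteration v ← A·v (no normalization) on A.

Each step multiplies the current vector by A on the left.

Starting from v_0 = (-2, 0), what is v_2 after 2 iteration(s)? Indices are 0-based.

v_2 = (-2, 8)

v_0 = (-2, 0).
v_1 = A·v_0 = (-2, 4).
v_2 = A·v_1 = (-2, 8).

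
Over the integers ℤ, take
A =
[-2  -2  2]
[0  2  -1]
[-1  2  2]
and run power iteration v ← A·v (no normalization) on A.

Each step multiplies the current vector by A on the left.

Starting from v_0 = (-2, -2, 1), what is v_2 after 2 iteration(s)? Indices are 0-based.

v_0 = (-2, -2, 1).
v_1 = A·v_0 = (10, -5, 0).
v_2 = A·v_1 = (-10, -10, -20).

v_2 = (-10, -10, -20)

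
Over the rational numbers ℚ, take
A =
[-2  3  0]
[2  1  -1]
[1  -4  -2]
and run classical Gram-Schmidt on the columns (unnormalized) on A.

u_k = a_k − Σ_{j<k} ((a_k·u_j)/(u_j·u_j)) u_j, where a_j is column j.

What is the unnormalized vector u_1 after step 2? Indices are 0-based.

u_1 = (11/9, 25/9, -28/9)

Step 1: u_0 = a_0 = (-2, 2, 1).
Step 2: u_1 = a_1 − (-8/9)·u_0 = (11/9, 25/9, -28/9).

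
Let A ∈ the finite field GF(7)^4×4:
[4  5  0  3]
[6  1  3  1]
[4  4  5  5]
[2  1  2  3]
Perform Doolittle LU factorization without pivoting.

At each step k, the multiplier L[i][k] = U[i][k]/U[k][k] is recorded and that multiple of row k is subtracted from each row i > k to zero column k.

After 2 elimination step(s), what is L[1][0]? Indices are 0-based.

L[1][0] = 5

Step 1: pivot at (0,0) is 4.
  row1 ← row1 − (5)·row0  ⇒  L[1][0]=5, U row1=(0, 4, 3, 0)
  row2 ← row2 − (1)·row0  ⇒  L[2][0]=1, U row2=(0, 6, 5, 2)
  row3 ← row3 − (4)·row0  ⇒  L[3][0]=4, U row3=(0, 2, 2, 5)
Step 2: pivot at (1,1) is 4.
  row2 ← row2 − (5)·row1  ⇒  L[2][1]=5, U row2=(0, 0, 4, 2)
  row3 ← row3 − (4)·row1  ⇒  L[3][1]=4, U row3=(0, 0, 4, 5)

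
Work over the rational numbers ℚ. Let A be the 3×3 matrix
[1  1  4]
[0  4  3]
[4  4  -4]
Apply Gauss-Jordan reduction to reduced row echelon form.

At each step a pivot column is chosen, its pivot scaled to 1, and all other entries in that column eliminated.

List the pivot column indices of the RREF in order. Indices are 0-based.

pivot(0,0)=1: scale R0 → (1, 1, 4)
  clear (2,0): R2 −= (4)R0 → (0, 0, -20)
pivot(1,1)=4: scale R1 → (0, 1, 3/4)
  clear (0,1): R0 −= (1)R1 → (1, 0, 13/4)
pivot(2,2)=-20: scale R2 → (0, 0, 1)
  clear (0,2): R0 −= (13/4)R2 → (1, 0, 0)
  clear (1,2): R1 −= (3/4)R2 → (0, 1, 0)

pivot columns: 0, 1, 2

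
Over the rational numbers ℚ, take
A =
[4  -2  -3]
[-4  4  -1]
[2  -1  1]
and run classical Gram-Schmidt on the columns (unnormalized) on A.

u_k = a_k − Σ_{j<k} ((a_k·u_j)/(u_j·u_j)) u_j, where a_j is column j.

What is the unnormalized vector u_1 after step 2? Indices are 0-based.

Step 1: u_0 = a_0 = (4, -4, 2).
Step 2: u_1 = a_1 − (-13/18)·u_0 = (8/9, 10/9, 4/9).

u_1 = (8/9, 10/9, 4/9)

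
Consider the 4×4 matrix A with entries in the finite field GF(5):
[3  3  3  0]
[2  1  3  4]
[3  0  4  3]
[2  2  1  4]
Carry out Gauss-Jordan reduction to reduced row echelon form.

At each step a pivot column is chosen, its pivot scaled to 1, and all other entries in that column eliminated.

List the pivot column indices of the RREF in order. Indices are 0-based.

pivot columns: 0, 1, 2, 3

step 1: normalize row 0 (÷3) = (1, 1, 1, 0)
  row 1: subtract 2×row0 = (0, 4, 1, 4)
  row 2: subtract 3×row0 = (0, 2, 1, 3)
  row 3: subtract 2×row0 = (0, 0, 4, 4)
step 2: normalize row 1 (÷4) = (0, 1, 4, 1)
  row 0: subtract 1×row1 = (1, 0, 2, 4)
  row 2: subtract 2×row1 = (0, 0, 3, 1)
step 3: normalize row 2 (÷3) = (0, 0, 1, 2)
  row 0: subtract 2×row2 = (1, 0, 0, 0)
  row 1: subtract 4×row2 = (0, 1, 0, 3)
  row 3: subtract 4×row2 = (0, 0, 0, 1)
step 4: normalize row 3 (÷1) = (0, 0, 0, 1)
  row 1: subtract 3×row3 = (0, 1, 0, 0)
  row 2: subtract 2×row3 = (0, 0, 1, 0)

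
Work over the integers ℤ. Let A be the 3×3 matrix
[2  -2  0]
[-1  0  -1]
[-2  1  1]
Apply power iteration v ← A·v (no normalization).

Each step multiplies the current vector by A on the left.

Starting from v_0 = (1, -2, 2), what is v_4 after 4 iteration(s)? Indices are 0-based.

v_0 = (1, -2, 2).
v_1 = A·v_0 = (6, -3, -2).
v_2 = A·v_1 = (18, -4, -17).
v_3 = A·v_2 = (44, -1, -57).
v_4 = A·v_3 = (90, 13, -146).

v_4 = (90, 13, -146)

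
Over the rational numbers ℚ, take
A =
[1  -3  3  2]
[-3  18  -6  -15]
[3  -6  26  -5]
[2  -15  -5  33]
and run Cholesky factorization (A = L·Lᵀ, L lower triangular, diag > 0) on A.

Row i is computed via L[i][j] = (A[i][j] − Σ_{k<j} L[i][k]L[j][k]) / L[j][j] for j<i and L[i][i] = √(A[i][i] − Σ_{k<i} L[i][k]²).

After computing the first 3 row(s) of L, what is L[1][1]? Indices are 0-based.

Step 1: L[0][0] = √(1) = 1.
  L[1][0] = (-3) / L[0][0] = -3.
Step 2: L[1][1] = √(9) = 3.
  L[2][0] = (3) / L[0][0] = 3.
  L[2][1] = (3) / L[1][1] = 1.
Step 3: L[2][2] = √(16) = 4.

L[1][1] = 3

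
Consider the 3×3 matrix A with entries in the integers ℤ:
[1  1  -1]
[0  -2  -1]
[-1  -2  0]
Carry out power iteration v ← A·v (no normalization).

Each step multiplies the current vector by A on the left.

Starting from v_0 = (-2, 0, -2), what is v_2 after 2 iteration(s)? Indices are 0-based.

v_0 = (-2, 0, -2).
v_1 = A·v_0 = (0, 2, 2).
v_2 = A·v_1 = (0, -6, -4).

v_2 = (0, -6, -4)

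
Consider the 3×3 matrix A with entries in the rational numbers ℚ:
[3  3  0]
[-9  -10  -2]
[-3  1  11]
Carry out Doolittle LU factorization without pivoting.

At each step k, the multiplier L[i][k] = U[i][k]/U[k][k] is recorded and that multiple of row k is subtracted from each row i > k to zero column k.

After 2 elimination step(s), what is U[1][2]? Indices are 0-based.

U[1][2] = -2

k=0: U[0][0]=3
  eliminate (1,0): mult=-3, new row 1: (0, -1, -2); set L[1][0]=-3
  eliminate (2,0): mult=-1, new row 2: (0, 4, 11); set L[2][0]=-1
k=1: U[1][1]=-1
  eliminate (2,1): mult=-4, new row 2: (0, 0, 3); set L[2][1]=-4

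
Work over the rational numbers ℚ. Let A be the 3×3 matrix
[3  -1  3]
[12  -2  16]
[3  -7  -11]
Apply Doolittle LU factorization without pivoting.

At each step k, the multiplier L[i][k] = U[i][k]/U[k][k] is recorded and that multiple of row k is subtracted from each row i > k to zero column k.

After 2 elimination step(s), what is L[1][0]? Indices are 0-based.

L[1][0] = 4

k=0: U[0][0]=3
  eliminate (1,0): mult=4, new row 1: (0, 2, 4); set L[1][0]=4
  eliminate (2,0): mult=1, new row 2: (0, -6, -14); set L[2][0]=1
k=1: U[1][1]=2
  eliminate (2,1): mult=-3, new row 2: (0, 0, -2); set L[2][1]=-3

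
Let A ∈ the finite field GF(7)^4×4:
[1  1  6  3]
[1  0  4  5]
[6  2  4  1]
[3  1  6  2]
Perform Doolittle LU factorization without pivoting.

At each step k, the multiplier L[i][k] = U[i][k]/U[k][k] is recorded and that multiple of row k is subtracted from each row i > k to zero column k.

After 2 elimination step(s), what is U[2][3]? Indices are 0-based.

U[2][3] = 3

k=0: U[0][0]=1
  eliminate (1,0): mult=1, new row 1: (0, 6, 5, 2); set L[1][0]=1
  eliminate (2,0): mult=6, new row 2: (0, 3, 3, 4); set L[2][0]=6
  eliminate (3,0): mult=3, new row 3: (0, 5, 2, 0); set L[3][0]=3
k=1: U[1][1]=6
  eliminate (2,1): mult=4, new row 2: (0, 0, 4, 3); set L[2][1]=4
  eliminate (3,1): mult=2, new row 3: (0, 0, 6, 3); set L[3][1]=2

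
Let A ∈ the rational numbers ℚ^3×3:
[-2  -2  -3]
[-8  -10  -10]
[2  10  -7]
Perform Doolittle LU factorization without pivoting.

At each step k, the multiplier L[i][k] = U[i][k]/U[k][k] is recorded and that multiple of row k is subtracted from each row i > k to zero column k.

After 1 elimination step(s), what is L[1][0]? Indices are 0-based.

k=0: U[0][0]=-2
  eliminate (1,0): mult=4, new row 1: (0, -2, 2); set L[1][0]=4
  eliminate (2,0): mult=-1, new row 2: (0, 8, -10); set L[2][0]=-1

L[1][0] = 4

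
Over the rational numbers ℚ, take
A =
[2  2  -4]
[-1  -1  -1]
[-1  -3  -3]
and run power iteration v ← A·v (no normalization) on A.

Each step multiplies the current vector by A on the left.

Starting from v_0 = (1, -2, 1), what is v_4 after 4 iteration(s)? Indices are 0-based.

v_4 = (-64, 8, -40)

v_0 = (1, -2, 1).
v_1 = A·v_0 = (-6, 0, 2).
v_2 = A·v_1 = (-20, 4, 0).
v_3 = A·v_2 = (-32, 16, 8).
v_4 = A·v_3 = (-64, 8, -40).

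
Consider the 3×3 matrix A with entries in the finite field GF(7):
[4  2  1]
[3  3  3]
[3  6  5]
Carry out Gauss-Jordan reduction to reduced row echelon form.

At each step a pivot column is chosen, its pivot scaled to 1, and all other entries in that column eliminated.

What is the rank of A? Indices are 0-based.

pivot(0,0)=4: scale R0 → (1, 4, 2)
  clear (1,0): R1 −= (3)R0 → (0, 5, 4)
  clear (2,0): R2 −= (3)R0 → (0, 1, 6)
pivot(1,1)=5: scale R1 → (0, 1, 5)
  clear (0,1): R0 −= (4)R1 → (1, 0, 3)
  clear (2,1): R2 −= (1)R1 → (0, 0, 1)
pivot(2,2)=1: scale R2 → (0, 0, 1)
  clear (0,2): R0 −= (3)R2 → (1, 0, 0)
  clear (1,2): R1 −= (5)R2 → (0, 1, 0)

rank = 3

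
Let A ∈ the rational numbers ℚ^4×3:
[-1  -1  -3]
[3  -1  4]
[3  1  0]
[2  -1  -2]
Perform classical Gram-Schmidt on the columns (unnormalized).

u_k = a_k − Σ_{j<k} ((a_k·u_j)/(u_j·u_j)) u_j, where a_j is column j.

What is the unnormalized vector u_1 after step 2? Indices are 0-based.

u_1 = (-24/23, -20/23, 26/23, -21/23)

Step 1: u_0 = a_0 = (-1, 3, 3, 2).
Step 2: u_1 = a_1 − (-1/23)·u_0 = (-24/23, -20/23, 26/23, -21/23).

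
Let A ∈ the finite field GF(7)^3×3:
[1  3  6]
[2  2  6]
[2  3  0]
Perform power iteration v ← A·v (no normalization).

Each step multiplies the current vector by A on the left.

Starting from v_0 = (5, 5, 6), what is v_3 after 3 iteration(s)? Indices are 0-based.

v_0 = (5, 5, 6).
v_1 = A·v_0 = (0, 0, 4).
v_2 = A·v_1 = (3, 3, 0).
v_3 = A·v_2 = (5, 5, 1).

v_3 = (5, 5, 1)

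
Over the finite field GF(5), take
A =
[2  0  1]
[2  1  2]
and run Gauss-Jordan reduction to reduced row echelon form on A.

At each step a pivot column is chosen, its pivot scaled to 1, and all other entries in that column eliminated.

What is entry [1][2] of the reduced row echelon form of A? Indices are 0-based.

step 1: normalize row 0 (÷2) = (1, 0, 3)
  row 1: subtract 2×row0 = (0, 1, 1)
step 2: normalize row 1 (÷1) = (0, 1, 1)

M[1][2] = 1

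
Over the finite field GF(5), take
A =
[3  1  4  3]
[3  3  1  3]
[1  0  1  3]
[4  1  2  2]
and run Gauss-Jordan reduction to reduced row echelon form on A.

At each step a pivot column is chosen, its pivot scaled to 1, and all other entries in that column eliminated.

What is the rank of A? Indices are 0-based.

rank = 4

step 1: normalize row 0 (÷3) = (1, 2, 3, 1)
  row 1: subtract 3×row0 = (0, 2, 2, 0)
  row 2: subtract 1×row0 = (0, 3, 3, 2)
  row 3: subtract 4×row0 = (0, 3, 0, 3)
step 2: normalize row 1 (÷2) = (0, 1, 1, 0)
  row 0: subtract 2×row1 = (1, 0, 1, 1)
  row 2: subtract 3×row1 = (0, 0, 0, 2)
  row 3: subtract 3×row1 = (0, 0, 2, 3)
step 3: exchange rows 2,3
step 3: normalize row 2 (÷2) = (0, 0, 1, 4)
  row 0: subtract 1×row2 = (1, 0, 0, 2)
  row 1: subtract 1×row2 = (0, 1, 0, 1)
step 4: normalize row 3 (÷2) = (0, 0, 0, 1)
  row 0: subtract 2×row3 = (1, 0, 0, 0)
  row 1: subtract 1×row3 = (0, 1, 0, 0)
  row 2: subtract 4×row3 = (0, 0, 1, 0)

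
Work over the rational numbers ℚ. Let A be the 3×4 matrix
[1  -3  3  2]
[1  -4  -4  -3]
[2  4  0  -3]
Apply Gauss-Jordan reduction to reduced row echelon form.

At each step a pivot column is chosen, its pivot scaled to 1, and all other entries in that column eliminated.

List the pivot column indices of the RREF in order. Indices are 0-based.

step 1: normalize row 0 (÷1) = (1, -3, 3, 2)
  row 1: subtract 1×row0 = (0, -1, -7, -5)
  row 2: subtract 2×row0 = (0, 10, -6, -7)
step 2: normalize row 1 (÷-1) = (0, 1, 7, 5)
  row 0: subtract -3×row1 = (1, 0, 24, 17)
  row 2: subtract 10×row1 = (0, 0, -76, -57)
step 3: normalize row 2 (÷-76) = (0, 0, 1, 3/4)
  row 0: subtract 24×row2 = (1, 0, 0, -1)
  row 1: subtract 7×row2 = (0, 1, 0, -1/4)

pivot columns: 0, 1, 2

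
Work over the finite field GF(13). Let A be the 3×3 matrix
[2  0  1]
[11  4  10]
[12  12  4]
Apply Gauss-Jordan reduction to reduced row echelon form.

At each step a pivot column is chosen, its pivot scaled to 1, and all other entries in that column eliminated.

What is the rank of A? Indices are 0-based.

rank = 3

step 1: normalize row 0 (÷2) = (1, 0, 7)
  row 1: subtract 11×row0 = (0, 4, 11)
  row 2: subtract 12×row0 = (0, 12, 11)
step 2: normalize row 1 (÷4) = (0, 1, 6)
  row 2: subtract 12×row1 = (0, 0, 4)
step 3: normalize row 2 (÷4) = (0, 0, 1)
  row 0: subtract 7×row2 = (1, 0, 0)
  row 1: subtract 6×row2 = (0, 1, 0)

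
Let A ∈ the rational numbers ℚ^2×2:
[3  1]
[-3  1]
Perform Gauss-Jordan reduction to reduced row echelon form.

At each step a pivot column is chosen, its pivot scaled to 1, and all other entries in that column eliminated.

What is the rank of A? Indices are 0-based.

pivot(0,0)=3: scale R0 → (1, 1/3)
  clear (1,0): R1 −= (-3)R0 → (0, 2)
pivot(1,1)=2: scale R1 → (0, 1)
  clear (0,1): R0 −= (1/3)R1 → (1, 0)

rank = 2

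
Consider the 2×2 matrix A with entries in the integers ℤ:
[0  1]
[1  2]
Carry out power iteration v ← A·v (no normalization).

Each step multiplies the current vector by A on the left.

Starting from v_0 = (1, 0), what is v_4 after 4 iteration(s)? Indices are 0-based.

v_0 = (1, 0).
v_1 = A·v_0 = (0, 1).
v_2 = A·v_1 = (1, 2).
v_3 = A·v_2 = (2, 5).
v_4 = A·v_3 = (5, 12).

v_4 = (5, 12)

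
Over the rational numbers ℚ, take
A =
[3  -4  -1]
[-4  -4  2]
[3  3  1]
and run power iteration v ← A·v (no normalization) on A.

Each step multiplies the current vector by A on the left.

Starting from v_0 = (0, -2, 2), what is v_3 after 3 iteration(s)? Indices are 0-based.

v_0 = (0, -2, 2).
v_1 = A·v_0 = (6, 12, -4).
v_2 = A·v_1 = (-26, -80, 50).
v_3 = A·v_2 = (192, 524, -268).

v_3 = (192, 524, -268)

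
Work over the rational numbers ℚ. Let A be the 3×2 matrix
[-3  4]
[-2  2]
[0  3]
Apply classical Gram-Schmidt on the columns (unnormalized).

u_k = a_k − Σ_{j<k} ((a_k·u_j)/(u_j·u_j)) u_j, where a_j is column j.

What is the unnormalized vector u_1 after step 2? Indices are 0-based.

u_1 = (4/13, -6/13, 3)

Step 1: u_0 = a_0 = (-3, -2, 0).
Step 2: u_1 = a_1 − (-16/13)·u_0 = (4/13, -6/13, 3).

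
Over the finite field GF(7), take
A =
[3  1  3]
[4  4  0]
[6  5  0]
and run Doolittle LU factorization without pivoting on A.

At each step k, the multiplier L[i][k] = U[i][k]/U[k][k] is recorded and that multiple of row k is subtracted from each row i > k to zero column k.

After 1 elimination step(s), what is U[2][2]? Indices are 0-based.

Step 1: pivot at (0,0) is 3.
  row1 ← row1 − (6)·row0  ⇒  L[1][0]=6, U row1=(0, 5, 3)
  row2 ← row2 − (2)·row0  ⇒  L[2][0]=2, U row2=(0, 3, 1)

U[2][2] = 1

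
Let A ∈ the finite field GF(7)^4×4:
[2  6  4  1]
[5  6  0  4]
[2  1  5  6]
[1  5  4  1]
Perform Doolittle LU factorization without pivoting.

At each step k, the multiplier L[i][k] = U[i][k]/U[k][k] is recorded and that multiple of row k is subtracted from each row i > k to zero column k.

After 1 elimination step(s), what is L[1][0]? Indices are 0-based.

Step 1: pivot at (0,0) is 2.
  row1 ← row1 − (6)·row0  ⇒  L[1][0]=6, U row1=(0, 5, 4, 5)
  row2 ← row2 − (1)·row0  ⇒  L[2][0]=1, U row2=(0, 2, 1, 5)
  row3 ← row3 − (4)·row0  ⇒  L[3][0]=4, U row3=(0, 2, 2, 4)

L[1][0] = 6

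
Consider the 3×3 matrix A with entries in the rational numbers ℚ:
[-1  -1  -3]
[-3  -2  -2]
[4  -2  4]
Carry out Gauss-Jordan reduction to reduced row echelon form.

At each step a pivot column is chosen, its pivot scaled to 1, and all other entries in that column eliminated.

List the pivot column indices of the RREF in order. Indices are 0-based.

pivot columns: 0, 1, 2

step 1: normalize row 0 (÷-1) = (1, 1, 3)
  row 1: subtract -3×row0 = (0, 1, 7)
  row 2: subtract 4×row0 = (0, -6, -8)
step 2: normalize row 1 (÷1) = (0, 1, 7)
  row 0: subtract 1×row1 = (1, 0, -4)
  row 2: subtract -6×row1 = (0, 0, 34)
step 3: normalize row 2 (÷34) = (0, 0, 1)
  row 0: subtract -4×row2 = (1, 0, 0)
  row 1: subtract 7×row2 = (0, 1, 0)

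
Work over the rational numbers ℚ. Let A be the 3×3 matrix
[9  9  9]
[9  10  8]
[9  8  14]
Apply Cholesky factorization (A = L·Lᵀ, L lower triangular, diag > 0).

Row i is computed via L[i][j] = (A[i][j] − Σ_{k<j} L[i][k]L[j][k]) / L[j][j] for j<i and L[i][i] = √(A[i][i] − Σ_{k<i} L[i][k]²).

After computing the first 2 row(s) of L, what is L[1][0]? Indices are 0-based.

L[1][0] = 3

Step 1: L[0][0] = √(9) = 3.
  L[1][0] = (9) / L[0][0] = 3.
Step 2: L[1][1] = √(1) = 1.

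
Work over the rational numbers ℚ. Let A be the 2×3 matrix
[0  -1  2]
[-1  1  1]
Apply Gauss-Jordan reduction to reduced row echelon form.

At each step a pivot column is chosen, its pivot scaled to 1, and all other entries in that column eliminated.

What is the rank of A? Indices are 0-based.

step 1: exchange rows 0,1
step 1: normalize row 0 (÷-1) = (1, -1, -1)
step 2: normalize row 1 (÷-1) = (0, 1, -2)
  row 0: subtract -1×row1 = (1, 0, -3)

rank = 2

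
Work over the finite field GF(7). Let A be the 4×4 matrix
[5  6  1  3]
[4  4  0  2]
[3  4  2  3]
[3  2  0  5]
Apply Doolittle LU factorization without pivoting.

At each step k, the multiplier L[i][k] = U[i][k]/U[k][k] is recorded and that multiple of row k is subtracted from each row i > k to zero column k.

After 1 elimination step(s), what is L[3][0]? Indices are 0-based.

L[3][0] = 2

k=0: U[0][0]=5
  eliminate (1,0): mult=5, new row 1: (0, 2, 2, 1); set L[1][0]=5
  eliminate (2,0): mult=2, new row 2: (0, 6, 0, 4); set L[2][0]=2
  eliminate (3,0): mult=2, new row 3: (0, 4, 5, 6); set L[3][0]=2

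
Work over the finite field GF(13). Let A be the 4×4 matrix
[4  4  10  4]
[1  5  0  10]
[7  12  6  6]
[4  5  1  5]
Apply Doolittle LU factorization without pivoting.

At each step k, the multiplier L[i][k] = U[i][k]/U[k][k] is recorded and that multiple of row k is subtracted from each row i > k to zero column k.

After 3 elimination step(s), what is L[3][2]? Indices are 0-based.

L[3][2] = 1

k=0: U[0][0]=4
  eliminate (1,0): mult=10, new row 1: (0, 4, 4, 9); set L[1][0]=10
  eliminate (2,0): mult=5, new row 2: (0, 5, 8, 12); set L[2][0]=5
  eliminate (3,0): mult=1, new row 3: (0, 1, 4, 1); set L[3][0]=1
k=1: U[1][1]=4
  eliminate (2,1): mult=11, new row 2: (0, 0, 3, 4); set L[2][1]=11
  eliminate (3,1): mult=10, new row 3: (0, 0, 3, 2); set L[3][1]=10
k=2: U[2][2]=3
  eliminate (3,2): mult=1, new row 3: (0, 0, 0, 11); set L[3][2]=1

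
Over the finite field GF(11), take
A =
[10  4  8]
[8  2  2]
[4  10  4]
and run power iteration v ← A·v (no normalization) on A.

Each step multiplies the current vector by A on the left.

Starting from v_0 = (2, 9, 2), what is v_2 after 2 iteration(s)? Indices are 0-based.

v_2 = (4, 6, 3)

v_0 = (2, 9, 2).
v_1 = A·v_0 = (6, 5, 7).
v_2 = A·v_1 = (4, 6, 3).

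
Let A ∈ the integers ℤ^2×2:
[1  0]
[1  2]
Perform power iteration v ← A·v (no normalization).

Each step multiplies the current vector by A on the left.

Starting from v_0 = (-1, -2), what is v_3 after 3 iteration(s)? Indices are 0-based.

v_3 = (-1, -23)

v_0 = (-1, -2).
v_1 = A·v_0 = (-1, -5).
v_2 = A·v_1 = (-1, -11).
v_3 = A·v_2 = (-1, -23).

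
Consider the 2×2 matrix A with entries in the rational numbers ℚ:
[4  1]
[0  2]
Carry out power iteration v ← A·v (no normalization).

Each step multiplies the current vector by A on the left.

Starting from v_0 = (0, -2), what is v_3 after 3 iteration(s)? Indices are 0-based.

v_3 = (-56, -16)

v_0 = (0, -2).
v_1 = A·v_0 = (-2, -4).
v_2 = A·v_1 = (-12, -8).
v_3 = A·v_2 = (-56, -16).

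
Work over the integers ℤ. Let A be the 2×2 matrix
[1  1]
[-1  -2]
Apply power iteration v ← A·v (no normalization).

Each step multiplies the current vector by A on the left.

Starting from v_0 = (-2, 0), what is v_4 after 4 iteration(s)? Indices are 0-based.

v_4 = (2, -6)

v_0 = (-2, 0).
v_1 = A·v_0 = (-2, 2).
v_2 = A·v_1 = (0, -2).
v_3 = A·v_2 = (-2, 4).
v_4 = A·v_3 = (2, -6).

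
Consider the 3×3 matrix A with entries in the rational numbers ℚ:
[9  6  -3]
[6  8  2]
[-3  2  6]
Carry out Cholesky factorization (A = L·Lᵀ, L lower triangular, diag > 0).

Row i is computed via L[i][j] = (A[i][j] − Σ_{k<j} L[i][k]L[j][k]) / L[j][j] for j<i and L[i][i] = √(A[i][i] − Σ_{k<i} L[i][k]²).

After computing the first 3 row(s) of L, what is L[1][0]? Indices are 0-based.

Step 1: L[0][0] = √(9) = 3.
  L[1][0] = (6) / L[0][0] = 2.
Step 2: L[1][1] = √(4) = 2.
  L[2][0] = (-3) / L[0][0] = -1.
  L[2][1] = (4) / L[1][1] = 2.
Step 3: L[2][2] = √(1) = 1.

L[1][0] = 2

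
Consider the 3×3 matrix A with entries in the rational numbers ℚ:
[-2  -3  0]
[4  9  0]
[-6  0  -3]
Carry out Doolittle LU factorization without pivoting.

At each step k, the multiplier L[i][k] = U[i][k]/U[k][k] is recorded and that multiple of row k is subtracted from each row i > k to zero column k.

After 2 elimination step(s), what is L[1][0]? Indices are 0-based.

L[1][0] = -2

Step 1: pivot at (0,0) is -2.
  row1 ← row1 − (-2)·row0  ⇒  L[1][0]=-2, U row1=(0, 3, 0)
  row2 ← row2 − (3)·row0  ⇒  L[2][0]=3, U row2=(0, 9, -3)
Step 2: pivot at (1,1) is 3.
  row2 ← row2 − (3)·row1  ⇒  L[2][1]=3, U row2=(0, 0, -3)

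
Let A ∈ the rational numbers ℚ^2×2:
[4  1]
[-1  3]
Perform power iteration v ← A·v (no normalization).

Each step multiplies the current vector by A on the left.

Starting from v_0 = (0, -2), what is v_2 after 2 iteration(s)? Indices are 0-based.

v_0 = (0, -2).
v_1 = A·v_0 = (-2, -6).
v_2 = A·v_1 = (-14, -16).

v_2 = (-14, -16)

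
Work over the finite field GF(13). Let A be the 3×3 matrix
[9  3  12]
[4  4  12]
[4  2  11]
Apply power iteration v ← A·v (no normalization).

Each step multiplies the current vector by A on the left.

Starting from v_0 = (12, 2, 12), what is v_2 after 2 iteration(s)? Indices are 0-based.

v_0 = (12, 2, 12).
v_1 = A·v_0 = (11, 5, 2).
v_2 = A·v_1 = (8, 10, 11).

v_2 = (8, 10, 11)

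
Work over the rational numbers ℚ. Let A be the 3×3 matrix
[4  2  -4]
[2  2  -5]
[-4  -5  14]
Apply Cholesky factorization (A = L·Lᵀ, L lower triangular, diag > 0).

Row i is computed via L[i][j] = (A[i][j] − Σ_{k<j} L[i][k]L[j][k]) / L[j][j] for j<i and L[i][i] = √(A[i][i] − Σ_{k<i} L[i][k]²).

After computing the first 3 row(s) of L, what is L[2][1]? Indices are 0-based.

Step 1: L[0][0] = √(4) = 2.
  L[1][0] = (2) / L[0][0] = 1.
Step 2: L[1][1] = √(1) = 1.
  L[2][0] = (-4) / L[0][0] = -2.
  L[2][1] = (-3) / L[1][1] = -3.
Step 3: L[2][2] = √(1) = 1.

L[2][1] = -3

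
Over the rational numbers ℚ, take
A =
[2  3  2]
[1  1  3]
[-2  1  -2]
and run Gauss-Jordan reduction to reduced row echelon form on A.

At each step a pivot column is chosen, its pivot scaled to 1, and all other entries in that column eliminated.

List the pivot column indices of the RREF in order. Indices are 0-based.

pivot columns: 0, 1, 2

step 1: normalize row 0 (÷2) = (1, 3/2, 1)
  row 1: subtract 1×row0 = (0, -1/2, 2)
  row 2: subtract -2×row0 = (0, 4, 0)
step 2: normalize row 1 (÷-1/2) = (0, 1, -4)
  row 0: subtract 3/2×row1 = (1, 0, 7)
  row 2: subtract 4×row1 = (0, 0, 16)
step 3: normalize row 2 (÷16) = (0, 0, 1)
  row 0: subtract 7×row2 = (1, 0, 0)
  row 1: subtract -4×row2 = (0, 1, 0)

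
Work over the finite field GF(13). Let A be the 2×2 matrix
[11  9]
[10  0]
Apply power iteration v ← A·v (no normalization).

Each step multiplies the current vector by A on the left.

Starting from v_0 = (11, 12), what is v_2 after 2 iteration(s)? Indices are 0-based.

v_0 = (11, 12).
v_1 = A·v_0 = (8, 6).
v_2 = A·v_1 = (12, 2).

v_2 = (12, 2)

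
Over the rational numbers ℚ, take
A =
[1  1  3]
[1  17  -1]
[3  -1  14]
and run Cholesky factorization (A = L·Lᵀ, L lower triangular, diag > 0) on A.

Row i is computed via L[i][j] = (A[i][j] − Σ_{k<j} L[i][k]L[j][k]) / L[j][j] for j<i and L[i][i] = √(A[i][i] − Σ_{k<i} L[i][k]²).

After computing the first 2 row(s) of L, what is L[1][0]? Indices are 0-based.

Step 1: L[0][0] = √(1) = 1.
  L[1][0] = (1) / L[0][0] = 1.
Step 2: L[1][1] = √(16) = 4.

L[1][0] = 1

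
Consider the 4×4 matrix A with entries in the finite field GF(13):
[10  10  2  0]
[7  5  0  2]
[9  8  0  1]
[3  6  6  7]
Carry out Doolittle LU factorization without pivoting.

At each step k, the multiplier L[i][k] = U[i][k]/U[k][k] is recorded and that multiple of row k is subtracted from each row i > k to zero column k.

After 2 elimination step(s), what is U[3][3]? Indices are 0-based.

U[3][3] = 10

k=0: U[0][0]=10
  eliminate (1,0): mult=2, new row 1: (0, 11, 9, 2); set L[1][0]=2
  eliminate (2,0): mult=10, new row 2: (0, 12, 6, 1); set L[2][0]=10
  eliminate (3,0): mult=12, new row 3: (0, 3, 8, 7); set L[3][0]=12
k=1: U[1][1]=11
  eliminate (2,1): mult=7, new row 2: (0, 0, 8, 0); set L[2][1]=7
  eliminate (3,1): mult=5, new row 3: (0, 0, 2, 10); set L[3][1]=5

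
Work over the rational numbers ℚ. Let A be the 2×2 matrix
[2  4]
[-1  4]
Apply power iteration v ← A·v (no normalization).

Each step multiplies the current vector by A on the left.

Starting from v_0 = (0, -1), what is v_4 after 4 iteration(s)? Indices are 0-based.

v_4 = (-288, 0)

v_0 = (0, -1).
v_1 = A·v_0 = (-4, -4).
v_2 = A·v_1 = (-24, -12).
v_3 = A·v_2 = (-96, -24).
v_4 = A·v_3 = (-288, 0).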